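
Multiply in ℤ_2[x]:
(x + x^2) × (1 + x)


Expand and collect like terms; reduce coefficients mod 2:
x^0: 0·1 = 0 ≡ 0 (mod 2)
x^1: 0·1 + 1·1 = 1 ≡ 1 (mod 2)
x^2: 1·1 + 1·1 = 2 ≡ 0 (mod 2)
x^3: 1·1 = 1 ≡ 1 (mod 2)
Result: x + x^3

f · g = x + x^3


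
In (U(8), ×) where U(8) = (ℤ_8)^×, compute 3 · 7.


Operation: multiplication mod 8
3 · 7 = (a × b) mod 8 with a = 3, b = 7

3 · 7 = 5


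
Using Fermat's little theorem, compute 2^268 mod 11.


Fermat's little theorem: if p is prime and gcd(a,p)=1, then a^(p-1) ≡ 1 (mod p)
p = 11 is prime, gcd(2,11) = 1
Reduce exponent: 268 mod 10 = 8
So 2^268 ≡ 2^8 (mod 11)
2^8 mod 11 = 3

2^268 ≡ 3 (mod 11)


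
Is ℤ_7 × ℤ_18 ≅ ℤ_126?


Comparing ℤ_7 × ℤ_18 and ℤ_126:
gcd(7,18) = 1, so ℤ_7 × ℤ_18 ≅ ℤ_126 (CRT)

Yes, ℤ_7 × ℤ_18 ≅ ℤ_126


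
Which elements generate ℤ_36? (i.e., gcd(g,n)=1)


g generates ℤ_n iff gcd(g,n) = 1
Prime factors of 36: 2, 3
Generators are g ∈ {1,...,35} not divisible by any of these primes.
Generators: {1, 5, 7, 11, 13, 17, 19, 23, 25, 29, 31, 35}
Number of generators = φ(36) = 12

Generators of ℤ_36 = {1, 5, 7, 11, 13, 17, 19, 23, 25, 29, 31, 35}


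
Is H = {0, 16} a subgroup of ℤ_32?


Subgroup test for H = {0, 16} in (ℤ_32, +):
(1) 0 ∈ H? Yes
(2) Closure: for all a,b ∈ H, (a+b) mod 32 ∈ H? Yes
(3) Inverses: for all a ∈ H, -a mod 32 ∈ H? Yes

Yes, H is a subgroup of ℤ_32


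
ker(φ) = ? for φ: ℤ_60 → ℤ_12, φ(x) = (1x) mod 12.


Kernel = preimage of identity
ker(φ) = {x ∈ ℤ_60 : 1x ≡ 0 (mod 12)}. Since 12 | 60, φ is well-defined. The kernel is the cyclic subgroup ⟨12⟩ of ℤ_60 (order 5), i.e. {0, 12, 24, 36, 48}

ker(φ) = {0, 12, 24, 36, 48}


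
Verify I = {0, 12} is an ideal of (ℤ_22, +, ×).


Check ideal conditions for I = {0, 12} in ℤ_22:
(1) I is an additive subgroup? No
(2) For r ∈ ℤ_22 and a ∈ I: r·a ∈ I? No  [counterexample: r=2, a=12, r·a mod 22 = 2 ∉ I]

No, I is not an ideal of ℤ_22


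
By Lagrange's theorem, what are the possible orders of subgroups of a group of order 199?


Lagrange's theorem: |H| divides |G|
|G| = 199
Divisors of 199: 1, 199

Possible subgroup orders: {1, 199}


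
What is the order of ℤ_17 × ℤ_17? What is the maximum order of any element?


|ℤ_17 × ℤ_17| = 17 × 17 = 289
Max element order = lcm(17,17) = 17
Cyclic? No (gcd=17)

|ℤ_17×ℤ_17| = 289, max element order = 17


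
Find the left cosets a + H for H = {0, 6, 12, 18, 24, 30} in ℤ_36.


H = {0, 6, 12, 18, 24, 30}, |H| = 6
Number of cosets = |G|/|H| = 36/6 = 6
0 + H = {0, 6, 12, 18, 24, 30}
1 + H = {1, 7, 13, 19, 25, 31}
2 + H = {2, 8, 14, 20, 26, 32}
3 + H = {3, 9, 15, 21, 27, 33}
4 + H = {4, 10, 16, 22, 28, 34}
5 + H = {5, 11, 17, 23, 29, 35}

Cosets: 0+H={0,6,12,18,24,30}; 1+H={1,7,13,19,25,31}; 2+H={2,8,14,20,26,32}; 3+H={3,9,15,21,27,33}; 4+H={4,10,16,22,28,34}; 5+H={5,11,17,23,29,35}


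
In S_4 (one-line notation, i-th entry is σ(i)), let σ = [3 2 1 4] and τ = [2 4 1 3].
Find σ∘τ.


σ∘τ: apply τ first, then σ
1 →τ 2 →σ 2
2 →τ 4 →σ 4
3 →τ 1 →σ 3
4 →τ 3 →σ 1

σ∘τ = [2 4 3 1]


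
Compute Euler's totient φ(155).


Factor n: 155 = 5 × 31
φ(n) = n · ∏(1 - 1/p) over distinct primes p | n
φ(155) = 155 · (1 - 1/5) · (1 - 1/31) = 120

φ(155) = 120


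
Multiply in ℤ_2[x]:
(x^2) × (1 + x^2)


Expand and collect like terms; reduce coefficients mod 2:
x^0: 0·1 = 0 ≡ 0 (mod 2)
x^1: 0·0 + 0·1 = 0 ≡ 0 (mod 2)
x^2: 0·1 + 0·0 + 1·1 = 1 ≡ 1 (mod 2)
x^3: 0·1 + 1·0 = 0 ≡ 0 (mod 2)
x^4: 1·1 = 1 ≡ 1 (mod 2)
Result: x^2 + x^4

f · g = x^2 + x^4


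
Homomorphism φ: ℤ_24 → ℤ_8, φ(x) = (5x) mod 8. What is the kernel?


Kernel = preimage of identity
ker(φ) = {x ∈ ℤ_24 : 5x ≡ 0 (mod 8)}. Since 8 | 24, φ is well-defined. The kernel is the cyclic subgroup ⟨8⟩ of ℤ_24 (order 3), i.e. {0, 8, 16}

ker(φ) = {0, 8, 16}


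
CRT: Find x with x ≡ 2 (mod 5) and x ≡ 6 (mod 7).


m₁ = 5, m₂ = 7, gcd = 1, so CRT applies. M = m₁·m₂ = 35
Let M₁ = M/m₁ = 7, M₂ = M/m₂ = 5
Find y₁ ≡ M₁⁻¹ (mod m₁): 7⁻¹ ≡ 3 (mod 5)
Find y₂ ≡ M₂⁻¹ (mod m₂): 5⁻¹ ≡ 3 (mod 7)
x = a₁·M₁·y₁ + a₂·M₂·y₂ = 2·7·3 + 6·5·3 = 132
Reduce mod 35: x ≡ 27
Check: 27 mod 5 = 2 ✓, 27 mod 7 = 6 ✓

x ≡ 27 (mod 35)


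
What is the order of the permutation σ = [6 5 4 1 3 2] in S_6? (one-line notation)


Cycle decomposition: (1 6 2 5 3 4)
Cycle lengths: 6
Order = lcm(6) = 6

ord(σ) = 6


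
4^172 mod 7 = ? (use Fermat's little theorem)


Fermat's little theorem: if p is prime and gcd(a,p)=1, then a^(p-1) ≡ 1 (mod p)
p = 7 is prime, gcd(4,7) = 1
Reduce exponent: 172 mod 6 = 4
So 4^172 ≡ 4^4 (mod 7)
4^4 mod 7 = 4

4^172 ≡ 4 (mod 7)


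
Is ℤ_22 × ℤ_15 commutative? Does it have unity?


Direct product ring; commutative with unity (1,1); but (1,0)·(0,1) = (0,0) gives zero divisors, so not an integral domain
Commutative: Yes
Integral domain: No
Has unity: Yes

ℤ_22 × ℤ_15: Commutative=Yes, Unity=Yes


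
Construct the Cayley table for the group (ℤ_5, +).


Elements: {0, 1, 2, 3, 4}
Operation: addition mod 5
Entry (a, b) = (a + b) mod 5

Cayley table:
  | 0 | 1 | 2 | 3 | 4
0 | 0 | 1 | 2 | 3 | 4
1 | 1 | 2 | 3 | 4 | 0
2 | 2 | 3 | 4 | 0 | 1
3 | 3 | 4 | 0 | 1 | 2
4 | 4 | 0 | 1 | 2 | 3


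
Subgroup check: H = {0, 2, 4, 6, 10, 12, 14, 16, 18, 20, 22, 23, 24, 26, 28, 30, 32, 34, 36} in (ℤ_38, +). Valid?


Subgroup test for H = {0, 2, 4, 6, 10, 12, 14, 16, 18, 20, 22, 23, 24, 26, 28, 30, 32, 34, 36} in (ℤ_38, +):
(1) 0 ∈ H? Yes
(2) Closure: for all a,b ∈ H, (a+b) mod 38 ∈ H? No  [counterexample: 2 + 6 = 8 ∉ H]
(3) Inverses: for all a ∈ H, -a mod 38 ∈ H? No

No, H is not a subgroup of ℤ_38


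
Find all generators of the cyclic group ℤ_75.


g generates ℤ_n iff gcd(g,n) = 1
Prime factors of 75: 3, 5
Generators are g ∈ {1,...,74} not divisible by any of these primes.
Generators: {1, 2, 4, 7, 8, 11, 13, 14, 16, 17, 19, 22, 23, 26, 28, 29, 31, 32, 34, 37, 38, 41, 43, 44, 46, 47, 49, 52, 53, 56, 58, 59, 61, 62, 64, 67, 68, 71, 73, 74}
Number of generators = φ(75) = 40

Generators of ℤ_75 = {1, 2, 4, 7, 8, 11, 13, 14, 16, 17, 19, 22, 23, 26, 28, 29, 31, 32, 34, 37, 38, 41, 43, 44, 46, 47, 49, 52, 53, 56, 58, 59, 61, 62, 64, 67, 68, 71, 73, 74}


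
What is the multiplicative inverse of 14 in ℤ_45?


Use the extended Euclidean algorithm to write 1 = 14·s + 45·t; then s mod 45 is the inverse.
Euclidean algorithm:
  14 = 0·45 + 14
  45 = 3·14 + 3
  14 = 4·3 + 2
  3 = 1·2 + 1
  2 = 2·1 + 0
gcd(14,45) = 1
Back-substitution gives: 14·(-16) + 45·(5) = 1
So 14⁻¹ ≡ -16 ≡ 29 (mod 45)
Check: 14 × 29 = 406 ≡ 1 (mod 45) ✓

14⁻¹ ≡ 29 (mod 45)


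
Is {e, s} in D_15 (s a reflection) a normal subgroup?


H = {e, s} in D_15 (s a reflection)
r·s·r⁻¹ = sr⁻² ≠ s for n ≥ 3, so {e, s} is not closed under conjugation

No, not a normal subgroup


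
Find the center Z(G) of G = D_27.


Z(G) = {g ∈ G | gx = xg for all x ∈ G}
For odd n, Z(D_n) = {e}: no nontrivial rotation commutes with all reflections

Z(D_27) = {e}


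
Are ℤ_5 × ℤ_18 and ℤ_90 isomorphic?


Comparing ℤ_5 × ℤ_18 and ℤ_90:
gcd(5,18) = 1, so ℤ_5 × ℤ_18 ≅ ℤ_90 (CRT)

Yes, ℤ_5 × ℤ_18 ≅ ℤ_90


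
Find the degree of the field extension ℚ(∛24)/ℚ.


∛24 has minimal polynomial x³ - 24 (irreducible over ℚ since 24 is not a perfect cube)

[ℚ(∛24)/ℚ] = 3


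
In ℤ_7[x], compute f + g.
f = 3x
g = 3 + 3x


Add coefficients mod 7:
x^0: 0 + 3 = 3 (mod 7)
x^1: 3 + 3 = 6 (mod 7)
Result: 3 + 6x

f + g = 3 + 6x


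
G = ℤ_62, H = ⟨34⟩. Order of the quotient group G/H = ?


|⟨34⟩| = n / gcd(34, 62) = 62 / 2 = 31
H is normal (ℤ_62 is abelian).
|G/H| = |G| / |H| = 62 / 31 = 2

|G/H| = 2


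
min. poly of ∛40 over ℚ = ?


∛40 satisfies x³ - 40 = 0, irreducible over ℚ (no rational root; 40 is not a perfect cube)

Minimal polynomial: x³ - 40


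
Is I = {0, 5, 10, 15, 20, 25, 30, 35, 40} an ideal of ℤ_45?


Check ideal conditions for I = {0, 5, 10, 15, 20, 25, 30, 35, 40} in ℤ_45:
(1) I is an additive subgroup? Yes
(2) For r ∈ ℤ_45 and a ∈ I: r·a ∈ I? Yes

Yes, I is an ideal of ℤ_45


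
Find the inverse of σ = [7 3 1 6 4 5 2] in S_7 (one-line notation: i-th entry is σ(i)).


To find σ⁻¹, swap domain and range:
σ(1) = 7 → σ⁻¹(7) = 1
σ(2) = 3 → σ⁻¹(3) = 2
σ(3) = 1 → σ⁻¹(1) = 3
σ(4) = 6 → σ⁻¹(6) = 4
σ(5) = 4 → σ⁻¹(4) = 5
σ(6) = 5 → σ⁻¹(5) = 6
σ(7) = 2 → σ⁻¹(2) = 7

σ⁻¹ = [3 7 2 5 6 4 1]


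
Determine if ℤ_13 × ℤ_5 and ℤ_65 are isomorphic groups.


Comparing ℤ_13 × ℤ_5 and ℤ_65:
gcd(13,5) = 1, so ℤ_13 × ℤ_5 ≅ ℤ_65 (CRT)

Yes, ℤ_13 × ℤ_5 ≅ ℤ_65


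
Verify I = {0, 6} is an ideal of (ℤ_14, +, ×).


Check ideal conditions for I = {0, 6} in ℤ_14:
(1) I is an additive subgroup? No
(2) For r ∈ ℤ_14 and a ∈ I: r·a ∈ I? No  [counterexample: r=2, a=6, r·a mod 14 = 12 ∉ I]

No, I is not an ideal of ℤ_14


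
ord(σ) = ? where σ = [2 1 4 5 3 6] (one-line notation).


Cycle decomposition: (1 2) (3 4 5)
Cycle lengths: 2, 3
Order = lcm(2, 3) = 6

ord(σ) = 6


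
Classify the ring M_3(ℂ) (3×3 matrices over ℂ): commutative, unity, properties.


Matrix multiplication is non-commutative for n ≥ 2; the identity matrix I is the unity; singular matrices give zero divisors, so not an integral domain
Commutative: No
Integral domain: No
Has unity: Yes

M_3(ℂ) (3×3 matrices over ℂ): Commutative=No, Unity=Yes


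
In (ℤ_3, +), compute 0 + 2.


Operation: addition mod 3
0 + 2 = (a + b) mod 3 with a = 0, b = 2

0 + 2 = 2


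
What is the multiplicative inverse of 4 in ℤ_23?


Use the extended Euclidean algorithm to write 1 = 4·s + 23·t; then s mod 23 is the inverse.
Euclidean algorithm:
  4 = 0·23 + 4
  23 = 5·4 + 3
  4 = 1·3 + 1
  3 = 3·1 + 0
gcd(4,23) = 1
Back-substitution gives: 4·(6) + 23·(-1) = 1
So 4⁻¹ ≡ 6 ≡ 6 (mod 23)
Check: 4 × 6 = 24 ≡ 1 (mod 23) ✓

4⁻¹ ≡ 6 (mod 23)


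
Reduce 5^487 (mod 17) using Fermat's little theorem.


Fermat's little theorem: if p is prime and gcd(a,p)=1, then a^(p-1) ≡ 1 (mod p)
p = 17 is prime, gcd(5,17) = 1
Reduce exponent: 487 mod 16 = 7
So 5^487 ≡ 5^7 (mod 17)
5^7 mod 17 = 10

5^487 ≡ 10 (mod 17)


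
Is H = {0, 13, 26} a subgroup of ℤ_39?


Subgroup test for H = {0, 13, 26} in (ℤ_39, +):
(1) 0 ∈ H? Yes
(2) Closure: for all a,b ∈ H, (a+b) mod 39 ∈ H? Yes
(3) Inverses: for all a ∈ H, -a mod 39 ∈ H? Yes

Yes, H is a subgroup of ℤ_39


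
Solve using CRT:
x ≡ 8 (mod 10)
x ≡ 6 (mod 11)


m₁ = 10, m₂ = 11, gcd = 1, so CRT applies. M = m₁·m₂ = 110
Let M₁ = M/m₁ = 11, M₂ = M/m₂ = 10
Find y₁ ≡ M₁⁻¹ (mod m₁): 11⁻¹ ≡ 1 (mod 10)
Find y₂ ≡ M₂⁻¹ (mod m₂): 10⁻¹ ≡ 10 (mod 11)
x = a₁·M₁·y₁ + a₂·M₂·y₂ = 8·11·1 + 6·10·10 = 688
Reduce mod 110: x ≡ 28
Check: 28 mod 10 = 8 ✓, 28 mod 11 = 6 ✓

x ≡ 28 (mod 110)


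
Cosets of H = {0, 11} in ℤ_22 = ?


H = {0, 11}, |H| = 2
Number of cosets = |G|/|H| = 22/2 = 11
0 + H = {0, 11}
1 + H = {1, 12}
2 + H = {2, 13}
3 + H = {3, 14}
4 + H = {4, 15}
5 + H = {5, 16}
6 + H = {6, 17}
7 + H = {7, 18}
8 + H = {8, 19}
9 + H = {9, 20}
10 + H = {10, 21}

Cosets: 0+H={0,11}; 1+H={1,12}; 2+H={2,13}; 3+H={3,14}; 4+H={4,15}; 5+H={5,16}; 6+H={6,17}; 7+H={7,18}; 8+H={8,19}; 9+H={9,20}; 10+H={10,21}


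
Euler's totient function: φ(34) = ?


Factor n: 34 = 2 × 17
φ(n) = n · ∏(1 - 1/p) over distinct primes p | n
φ(34) = 34 · (1 - 1/2) · (1 - 1/17) = 16

φ(34) = 16


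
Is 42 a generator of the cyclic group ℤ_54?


g generates ℤ_n iff gcd(g, n) = 1
gcd(42, 54) = 6
Since gcd = 6 ≠ 1, ⟨42⟩ has order 9 < 54, so 42 is not a generator.

No, 42 does not generate ℤ_54


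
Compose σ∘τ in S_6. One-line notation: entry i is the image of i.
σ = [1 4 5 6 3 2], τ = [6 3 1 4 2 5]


σ∘τ: apply τ first, then σ
1 →τ 6 →σ 2
2 →τ 3 →σ 5
3 →τ 1 →σ 1
4 →τ 4 →σ 6
5 →τ 2 →σ 4
6 →τ 5 →σ 3

σ∘τ = [2 5 1 6 4 3]


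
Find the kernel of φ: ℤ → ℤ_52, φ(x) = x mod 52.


Kernel = preimage of identity
ker(φ) = {x ∈ ℤ : x ≡ 0 (mod 52)} = 52ℤ = {0, ±52, ±104, ...}

ker(φ) = 52ℤ


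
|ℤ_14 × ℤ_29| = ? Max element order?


|ℤ_14 × ℤ_29| = 14 × 29 = 406
Max element order = lcm(14,29) = 406
Cyclic? Yes (gcd=1)

|ℤ_14×ℤ_29| = 406, max element order = 406


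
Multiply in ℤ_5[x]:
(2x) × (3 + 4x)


Expand and collect like terms; reduce coefficients mod 5:
x^0: 0·3 = 0 ≡ 0 (mod 5)
x^1: 0·4 + 2·3 = 6 ≡ 1 (mod 5)
x^2: 2·4 = 8 ≡ 3 (mod 5)
Result: x + 3x^2

f · g = x + 3x^2


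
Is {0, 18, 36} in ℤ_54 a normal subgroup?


H = {0, 18, 36} in ℤ_54
ℤ_54 is abelian; every subgroup of an abelian group is normal

Yes, normal subgroup


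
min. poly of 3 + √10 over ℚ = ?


Let α = 3 + √10. Then α - 3 = √10, so (α - 3)² = 10, giving α² - 6α - 1 = 0. Degree 2 and α ∉ ℚ, so this is the minimal polynomial.

Minimal polynomial: x² - 6x - 1


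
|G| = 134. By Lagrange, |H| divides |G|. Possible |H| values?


Lagrange's theorem: |H| divides |G|
|G| = 134
Divisors of 134: 1, 2, 67, 134

Possible subgroup orders: {1, 2, 67, 134}


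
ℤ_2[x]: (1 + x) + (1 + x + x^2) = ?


Add coefficients mod 2:
x^0: 1 + 1 = 0 (mod 2)
x^1: 1 + 1 = 0 (mod 2)
x^2: 0 + 1 = 1 (mod 2)
Result: x^2

f + g = x^2


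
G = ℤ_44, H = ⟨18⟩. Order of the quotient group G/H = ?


|⟨18⟩| = n / gcd(18, 44) = 44 / 2 = 22
H is normal (ℤ_44 is abelian).
|G/H| = |G| / |H| = 44 / 22 = 2

|G/H| = 2


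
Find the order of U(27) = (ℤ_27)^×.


U(n) is the group of units mod n; |U(n)| = φ(n)
|U(27)| = φ(27) = 18

|U(27) = (ℤ_27)^×| = 18


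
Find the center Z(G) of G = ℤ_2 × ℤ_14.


Z(G) = {g ∈ G | gx = xg for all x ∈ G}
Direct product of abelian groups is abelian, so Z(G) = G

Z(ℤ_2 × ℤ_14) = ℤ_2 × ℤ_14


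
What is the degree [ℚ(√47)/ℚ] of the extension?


√47 has minimal polynomial x² - 47 (irreducible over ℚ since 47 is squarefree)

[ℚ(√47)/ℚ] = 2


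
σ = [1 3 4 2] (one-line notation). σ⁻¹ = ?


To find σ⁻¹, swap domain and range:
σ(1) = 1 → σ⁻¹(1) = 1
σ(2) = 3 → σ⁻¹(3) = 2
σ(3) = 4 → σ⁻¹(4) = 3
σ(4) = 2 → σ⁻¹(2) = 4

σ⁻¹ = [1 4 2 3]


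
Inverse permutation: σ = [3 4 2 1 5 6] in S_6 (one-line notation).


To find σ⁻¹, swap domain and range:
σ(1) = 3 → σ⁻¹(3) = 1
σ(2) = 4 → σ⁻¹(4) = 2
σ(3) = 2 → σ⁻¹(2) = 3
σ(4) = 1 → σ⁻¹(1) = 4
σ(5) = 5 → σ⁻¹(5) = 5
σ(6) = 6 → σ⁻¹(6) = 6

σ⁻¹ = [4 3 1 2 5 6]


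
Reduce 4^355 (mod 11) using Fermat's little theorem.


Fermat's little theorem: if p is prime and gcd(a,p)=1, then a^(p-1) ≡ 1 (mod p)
p = 11 is prime, gcd(4,11) = 1
Reduce exponent: 355 mod 10 = 5
So 4^355 ≡ 4^5 (mod 11)
4^5 mod 11 = 1

4^355 ≡ 1 (mod 11)


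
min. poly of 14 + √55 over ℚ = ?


Let α = 14 + √55. Then α - 14 = √55, so (α - 14)² = 55, giving α² - 28α + 141 = 0. Degree 2 and α ∉ ℚ, so this is the minimal polynomial.

Minimal polynomial: x² - 28x + 141


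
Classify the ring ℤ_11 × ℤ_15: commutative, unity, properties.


Direct product ring; commutative with unity (1,1); but (1,0)·(0,1) = (0,0) gives zero divisors, so not an integral domain
Commutative: Yes
Integral domain: No
Has unity: Yes

ℤ_11 × ℤ_15: Commutative=Yes, Unity=Yes


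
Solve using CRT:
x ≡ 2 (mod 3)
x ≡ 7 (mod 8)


m₁ = 3, m₂ = 8, gcd = 1, so CRT applies. M = m₁·m₂ = 24
Let M₁ = M/m₁ = 8, M₂ = M/m₂ = 3
Find y₁ ≡ M₁⁻¹ (mod m₁): 8⁻¹ ≡ 2 (mod 3)
Find y₂ ≡ M₂⁻¹ (mod m₂): 3⁻¹ ≡ 3 (mod 8)
x = a₁·M₁·y₁ + a₂·M₂·y₂ = 2·8·2 + 7·3·3 = 95
Reduce mod 24: x ≡ 23
Check: 23 mod 3 = 2 ✓, 23 mod 8 = 7 ✓

x ≡ 23 (mod 24)


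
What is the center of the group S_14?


Z(G) = {g ∈ G | gx = xg for all x ∈ G}
S_n is non-abelian for n ≥ 3; Z(S_14) is trivial

Z(S_14) = {e}


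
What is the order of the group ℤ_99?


ℤ_n has n elements.

|ℤ_99| = 99


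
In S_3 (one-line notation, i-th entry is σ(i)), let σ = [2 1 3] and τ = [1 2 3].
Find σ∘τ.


σ∘τ: apply τ first, then σ
1 →τ 1 →σ 2
2 →τ 2 →σ 1
3 →τ 3 →σ 3

σ∘τ = [2 1 3]


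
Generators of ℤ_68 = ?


g generates ℤ_n iff gcd(g,n) = 1
Prime factors of 68: 2, 17
Generators are g ∈ {1,...,67} not divisible by any of these primes.
Generators: {1, 3, 5, 7, 9, 11, 13, 15, 19, 21, 23, 25, 27, 29, 31, 33, 35, 37, 39, 41, 43, 45, 47, 49, 53, 55, 57, 59, 61, 63, 65, 67}
Number of generators = φ(68) = 32

Generators of ℤ_68 = {1, 3, 5, 7, 9, 11, 13, 15, 19, 21, 23, 25, 27, 29, 31, 33, 35, 37, 39, 41, 43, 45, 47, 49, 53, 55, 57, 59, 61, 63, 65, 67}


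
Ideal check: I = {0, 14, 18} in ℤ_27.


Check ideal conditions for I = {0, 14, 18} in ℤ_27:
(1) I is an additive subgroup? No
(2) For r ∈ ℤ_27 and a ∈ I: r·a ∈ I? No  [counterexample: r=2, a=14, r·a mod 27 = 1 ∉ I]

No, I is not an ideal of ℤ_27


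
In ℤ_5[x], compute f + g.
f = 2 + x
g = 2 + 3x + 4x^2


Add coefficients mod 5:
x^0: 2 + 2 = 4 (mod 5)
x^1: 1 + 3 = 4 (mod 5)
x^2: 0 + 4 = 4 (mod 5)
Result: 4 + 4x + 4x^2

f + g = 4 + 4x + 4x^2


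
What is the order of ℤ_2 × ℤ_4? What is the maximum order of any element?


|ℤ_2 × ℤ_4| = 2 × 4 = 8
Max element order = lcm(2,4) = 4
Cyclic? No (gcd=2)

|ℤ_2×ℤ_4| = 8, max element order = 4


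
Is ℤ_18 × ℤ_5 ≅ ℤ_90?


Comparing ℤ_18 × ℤ_5 and ℤ_90:
gcd(18,5) = 1, so ℤ_18 × ℤ_5 ≅ ℤ_90 (CRT)

Yes, ℤ_18 × ℤ_5 ≅ ℤ_90


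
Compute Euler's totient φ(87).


Factor n: 87 = 3 × 29
φ(n) = n · ∏(1 - 1/p) over distinct primes p | n
φ(87) = 87 · (1 - 1/3) · (1 - 1/29) = 56

φ(87) = 56


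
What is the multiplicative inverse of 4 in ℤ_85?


Use the extended Euclidean algorithm to write 1 = 4·s + 85·t; then s mod 85 is the inverse.
Euclidean algorithm:
  4 = 0·85 + 4
  85 = 21·4 + 1
  4 = 4·1 + 0
gcd(4,85) = 1
Back-substitution gives: 4·(-21) + 85·(1) = 1
So 4⁻¹ ≡ -21 ≡ 64 (mod 85)
Check: 4 × 64 = 256 ≡ 1 (mod 85) ✓

4⁻¹ ≡ 64 (mod 85)


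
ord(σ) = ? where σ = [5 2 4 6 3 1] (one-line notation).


Cycle decomposition: (1 5 3 4 6)
Cycle lengths: 5
Order = lcm(5) = 5

ord(σ) = 5


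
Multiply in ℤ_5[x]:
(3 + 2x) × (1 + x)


Expand and collect like terms; reduce coefficients mod 5:
x^0: 3·1 = 3 ≡ 3 (mod 5)
x^1: 3·1 + 2·1 = 5 ≡ 0 (mod 5)
x^2: 2·1 = 2 ≡ 2 (mod 5)
Result: 3 + 2x^2

f · g = 3 + 2x^2


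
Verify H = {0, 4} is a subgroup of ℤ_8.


Subgroup test for H = {0, 4} in (ℤ_8, +):
(1) 0 ∈ H? Yes
(2) Closure: for all a,b ∈ H, (a+b) mod 8 ∈ H? Yes
(3) Inverses: for all a ∈ H, -a mod 8 ∈ H? Yes

Yes, H is a subgroup of ℤ_8


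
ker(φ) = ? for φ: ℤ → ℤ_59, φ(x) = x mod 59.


Kernel = preimage of identity
ker(φ) = {x ∈ ℤ : x ≡ 0 (mod 59)} = 59ℤ = {0, ±59, ±118, ...}

ker(φ) = 59ℤ


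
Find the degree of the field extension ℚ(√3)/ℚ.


√3 has minimal polynomial x² - 3 (irreducible over ℚ since 3 is squarefree)

[ℚ(√3)/ℚ] = 2


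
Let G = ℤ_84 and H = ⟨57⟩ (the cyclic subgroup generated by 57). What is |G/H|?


|⟨57⟩| = n / gcd(57, 84) = 84 / 3 = 28
H is normal (ℤ_84 is abelian).
|G/H| = |G| / |H| = 84 / 28 = 3

|G/H| = 3


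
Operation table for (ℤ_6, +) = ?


Elements: {0, 1, 2, 3, 4, 5}
Operation: addition mod 6
Entry (a, b) = (a + b) mod 6

Cayley table:
  | 0 | 1 | 2 | 3 | 4 | 5
0 | 0 | 1 | 2 | 3 | 4 | 5
1 | 1 | 2 | 3 | 4 | 5 | 0
2 | 2 | 3 | 4 | 5 | 0 | 1
3 | 3 | 4 | 5 | 0 | 1 | 2
4 | 4 | 5 | 0 | 1 | 2 | 3
5 | 5 | 0 | 1 | 2 | 3 | 4


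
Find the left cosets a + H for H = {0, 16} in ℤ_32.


H = {0, 16}, |H| = 2
Number of cosets = |G|/|H| = 32/2 = 16
0 + H = {0, 16}
1 + H = {1, 17}
2 + H = {2, 18}
3 + H = {3, 19}
4 + H = {4, 20}
5 + H = {5, 21}
6 + H = {6, 22}
7 + H = {7, 23}
8 + H = {8, 24}
9 + H = {9, 25}
10 + H = {10, 26}
11 + H = {11, 27}
12 + H = {12, 28}
13 + H = {13, 29}
14 + H = {14, 30}
15 + H = {15, 31}

Cosets: 0+H={0,16}; 1+H={1,17}; 2+H={2,18}; 3+H={3,19}; 4+H={4,20}; 5+H={5,21}; 6+H={6,22}; 7+H={7,23}; 8+H={8,24}; 9+H={9,25}; 10+H={10,26}; 11+H={11,27}; 12+H={12,28}; 13+H={13,29}; 14+H={14,30}; 15+H={15,31}


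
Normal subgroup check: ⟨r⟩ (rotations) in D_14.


H = ⟨r⟩ (rotations) in D_14
The rotation subgroup ⟨r⟩ has index 2 in D_14, so it is normal

Yes, normal subgroup


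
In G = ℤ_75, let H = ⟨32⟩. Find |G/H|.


|⟨32⟩| = n / gcd(32, 75) = 75 / 1 = 75
H is normal (ℤ_75 is abelian).
|G/H| = |G| / |H| = 75 / 75 = 1

|G/H| = 1


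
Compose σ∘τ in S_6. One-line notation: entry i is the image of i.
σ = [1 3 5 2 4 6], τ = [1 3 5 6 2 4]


σ∘τ: apply τ first, then σ
1 →τ 1 →σ 1
2 →τ 3 →σ 5
3 →τ 5 →σ 4
4 →τ 6 →σ 6
5 →τ 2 →σ 3
6 →τ 4 →σ 2

σ∘τ = [1 5 4 6 3 2]


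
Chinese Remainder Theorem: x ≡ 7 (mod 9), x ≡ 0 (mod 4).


m₁ = 9, m₂ = 4, gcd = 1, so CRT applies. M = m₁·m₂ = 36
Let M₁ = M/m₁ = 4, M₂ = M/m₂ = 9
Find y₁ ≡ M₁⁻¹ (mod m₁): 4⁻¹ ≡ 7 (mod 9)
Find y₂ ≡ M₂⁻¹ (mod m₂): 9⁻¹ ≡ 1 (mod 4)
x = a₁·M₁·y₁ + a₂·M₂·y₂ = 7·4·7 + 0·9·1 = 196
Reduce mod 36: x ≡ 16
Check: 16 mod 9 = 7 ✓, 16 mod 4 = 0 ✓

x ≡ 16 (mod 36)


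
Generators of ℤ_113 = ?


g generates ℤ_n iff gcd(g,n) = 1
Prime factors of 113: 113
Generators are g ∈ {1,...,112} not divisible by any of these primes.
Generators: {1, 2, 3, 4, 5, 6, 7, 8, 9, 10, 11, 12, 13, 14, 15, 16, 17, 18, 19, 20, 21, 22, 23, 24, 25, 26, 27, 28, 29, 30, 31, 32, 33, 34, 35, 36, 37, 38, 39, 40, 41, 42, 43, 44, 45, 46, 47, 48, 49, 50, 51, 52, 53, 54, 55, 56, 57, 58, 59, 60, 61, 62, 63, 64, 65, 66, 67, 68, 69, 70, 71, 72, 73, 74, 75, 76, 77, 78, 79, 80, 81, 82, 83, 84, 85, 86, 87, 88, 89, 90, 91, 92, 93, 94, 95, 96, 97, 98, 99, 100, 101, 102, 103, 104, 105, 106, 107, 108, 109, 110, 111, 112}
Number of generators = φ(113) = 112

Generators of ℤ_113 = {1, 2, 3, 4, 5, 6, 7, 8, 9, 10, 11, 12, 13, 14, 15, 16, 17, 18, 19, 20, 21, 22, 23, 24, 25, 26, 27, 28, 29, 30, 31, 32, 33, 34, 35, 36, 37, 38, 39, 40, 41, 42, 43, 44, 45, 46, 47, 48, 49, 50, 51, 52, 53, 54, 55, 56, 57, 58, 59, 60, 61, 62, 63, 64, 65, 66, 67, 68, 69, 70, 71, 72, 73, 74, 75, 76, 77, 78, 79, 80, 81, 82, 83, 84, 85, 86, 87, 88, 89, 90, 91, 92, 93, 94, 95, 96, 97, 98, 99, 100, 101, 102, 103, 104, 105, 106, 107, 108, 109, 110, 111, 112}


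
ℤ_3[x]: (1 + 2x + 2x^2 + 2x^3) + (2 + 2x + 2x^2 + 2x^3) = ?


Add coefficients mod 3:
x^0: 1 + 2 = 0 (mod 3)
x^1: 2 + 2 = 1 (mod 3)
x^2: 2 + 2 = 1 (mod 3)
x^3: 2 + 2 = 1 (mod 3)
Result: x + x^2 + x^3

f + g = x + x^2 + x^3


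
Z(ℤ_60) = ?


Z(G) = {g ∈ G | gx = xg for all x ∈ G}
ℤ_60 is abelian, so Z(G) = G

Z(ℤ_60) = ℤ_60


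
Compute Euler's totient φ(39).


Factor n: 39 = 3 × 13
φ(n) = n · ∏(1 - 1/p) over distinct primes p | n
φ(39) = 39 · (1 - 1/3) · (1 - 1/13) = 24

φ(39) = 24


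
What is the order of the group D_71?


|D_n| = 2n (n rotations and n reflections)
|D_71| = 2×71 = 142

|D_71| = 142


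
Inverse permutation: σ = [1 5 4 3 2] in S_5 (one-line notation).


To find σ⁻¹, swap domain and range:
σ(1) = 1 → σ⁻¹(1) = 1
σ(2) = 5 → σ⁻¹(5) = 2
σ(3) = 4 → σ⁻¹(4) = 3
σ(4) = 3 → σ⁻¹(3) = 4
σ(5) = 2 → σ⁻¹(2) = 5

σ⁻¹ = [1 5 4 3 2]


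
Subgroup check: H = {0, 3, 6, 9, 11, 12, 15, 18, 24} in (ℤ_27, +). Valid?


Subgroup test for H = {0, 3, 6, 9, 11, 12, 15, 18, 24} in (ℤ_27, +):
(1) 0 ∈ H? Yes
(2) Closure: for all a,b ∈ H, (a+b) mod 27 ∈ H? No  [counterexample: 3 + 11 = 14 ∉ H]
(3) Inverses: for all a ∈ H, -a mod 27 ∈ H? No

No, H is not a subgroup of ℤ_27


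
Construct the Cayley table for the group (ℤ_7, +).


Elements: {0, 1, 2, 3, 4, 5, 6}
Operation: addition mod 7
Entry (a, b) = (a + b) mod 7

Cayley table:
  | 0 | 1 | 2 | 3 | 4 | 5 | 6
0 | 0 | 1 | 2 | 3 | 4 | 5 | 6
1 | 1 | 2 | 3 | 4 | 5 | 6 | 0
2 | 2 | 3 | 4 | 5 | 6 | 0 | 1
3 | 3 | 4 | 5 | 6 | 0 | 1 | 2
4 | 4 | 5 | 6 | 0 | 1 | 2 | 3
5 | 5 | 6 | 0 | 1 | 2 | 3 | 4
6 | 6 | 0 | 1 | 2 | 3 | 4 | 5


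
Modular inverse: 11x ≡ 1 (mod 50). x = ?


Use the extended Euclidean algorithm to write 1 = 11·s + 50·t; then s mod 50 is the inverse.
Euclidean algorithm:
  11 = 0·50 + 11
  50 = 4·11 + 6
  11 = 1·6 + 5
  6 = 1·5 + 1
  5 = 5·1 + 0
gcd(11,50) = 1
Back-substitution gives: 11·(-9) + 50·(2) = 1
So 11⁻¹ ≡ -9 ≡ 41 (mod 50)
Check: 11 × 41 = 451 ≡ 1 (mod 50) ✓

11⁻¹ ≡ 41 (mod 50)


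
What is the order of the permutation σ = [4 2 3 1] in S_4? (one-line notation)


Cycle decomposition: (1 4)
Cycle lengths: 2
Order = lcm(2) = 2

ord(σ) = 2


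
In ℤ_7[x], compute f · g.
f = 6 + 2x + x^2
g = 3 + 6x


Expand and collect like terms; reduce coefficients mod 7:
x^0: 6·3 = 18 ≡ 4 (mod 7)
x^1: 6·6 + 2·3 = 42 ≡ 0 (mod 7)
x^2: 2·6 + 1·3 = 15 ≡ 1 (mod 7)
x^3: 1·6 = 6 ≡ 6 (mod 7)
Result: 4 + x^2 + 6x^3

f · g = 4 + x^2 + 6x^3


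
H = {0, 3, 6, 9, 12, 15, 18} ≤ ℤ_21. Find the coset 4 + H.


4 + H = {4 + h (mod 21) : h ∈ H}
4+0=4, 4+3=7, 4+6=10, 4+9=13, 4+12=16, 4+15=19, 4+18=1
4 + H = {1, 4, 7, 10, 13, 16, 19} = 1 + H

4 + H = {1, 4, 7, 10, 13, 16, 19}


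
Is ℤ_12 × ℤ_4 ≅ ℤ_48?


Comparing ℤ_12 × ℤ_4 and ℤ_48:
gcd(12,4) = 4 ≠ 1. Max element order in ℤ_12×ℤ_4 is lcm(12,4) = 12 < 48, so it has no element of order 48

No, ℤ_12 × ℤ_4 ≇ ℤ_48


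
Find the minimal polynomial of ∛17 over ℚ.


∛17 satisfies x³ - 17 = 0, irreducible over ℚ (no rational root; 17 is not a perfect cube)

Minimal polynomial: x³ - 17


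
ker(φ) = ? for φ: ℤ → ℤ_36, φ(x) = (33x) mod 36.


Kernel = preimage of identity
ker(φ) = {x ∈ ℤ : 33x ≡ 0 (mod 36)}. gcd(33,36) = 3, so 33x ≡ 0 (mod 36) ⟺ x ≡ 0 (mod 36/3 = 12). Hence ker(φ) = 12ℤ

ker(φ) = 12ℤ


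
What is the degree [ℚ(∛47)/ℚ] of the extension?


∛47 has minimal polynomial x³ - 47 (irreducible over ℚ since 47 is not a perfect cube)

[ℚ(∛47)/ℚ] = 3


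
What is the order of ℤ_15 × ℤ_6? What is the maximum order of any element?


|ℤ_15 × ℤ_6| = 15 × 6 = 90
Max element order = lcm(15,6) = 30
Cyclic? No (gcd=3)

|ℤ_15×ℤ_6| = 90, max element order = 30


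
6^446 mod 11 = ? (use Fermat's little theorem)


Fermat's little theorem: if p is prime and gcd(a,p)=1, then a^(p-1) ≡ 1 (mod p)
p = 11 is prime, gcd(6,11) = 1
Reduce exponent: 446 mod 10 = 6
So 6^446 ≡ 6^6 (mod 11)
6^6 mod 11 = 5

6^446 ≡ 5 (mod 11)


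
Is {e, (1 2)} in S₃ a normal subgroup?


H = {e, (1 2)} in S₃
(1 3)(1 2)(1 3)⁻¹ = (2 3) ∉ {e, (1 2)}, so it is not normal

No, not a normal subgroup


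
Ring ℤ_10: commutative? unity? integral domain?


ℤ_10 is a commutative ring with unity 1; 10 = 2×5 is composite, so 2·5 ≡ 0 gives zero divisors (not an integral domain)
Commutative: Yes
Integral domain: No
Has unity: Yes

ℤ_10: Commutative=Yes, Unity=Yes


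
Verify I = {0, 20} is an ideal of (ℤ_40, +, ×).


Check ideal conditions for I = {0, 20} in ℤ_40:
(1) I is an additive subgroup? Yes
(2) For r ∈ ℤ_40 and a ∈ I: r·a ∈ I? Yes

Yes, I is an ideal of ℤ_40


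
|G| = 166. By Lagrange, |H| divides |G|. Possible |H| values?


Lagrange's theorem: |H| divides |G|
|G| = 166
Divisors of 166: 1, 2, 83, 166

Possible subgroup orders: {1, 2, 83, 166}


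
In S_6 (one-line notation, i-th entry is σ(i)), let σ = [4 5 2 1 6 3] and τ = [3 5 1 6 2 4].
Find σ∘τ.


σ∘τ: apply τ first, then σ
1 →τ 3 →σ 2
2 →τ 5 →σ 6
3 →τ 1 →σ 4
4 →τ 6 →σ 3
5 →τ 2 →σ 5
6 →τ 4 →σ 1

σ∘τ = [2 6 4 3 5 1]


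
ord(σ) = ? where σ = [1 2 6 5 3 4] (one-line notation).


Cycle decomposition: (3 6 4 5)
Cycle lengths: 4
Order = lcm(4) = 4

ord(σ) = 4


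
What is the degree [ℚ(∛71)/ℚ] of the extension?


∛71 has minimal polynomial x³ - 71 (irreducible over ℚ since 71 is not a perfect cube)

[ℚ(∛71)/ℚ] = 3


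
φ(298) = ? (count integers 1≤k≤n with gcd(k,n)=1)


Factor n: 298 = 2 × 149
φ(n) = n · ∏(1 - 1/p) over distinct primes p | n
φ(298) = 298 · (1 - 1/2) · (1 - 1/149) = 148

φ(298) = 148


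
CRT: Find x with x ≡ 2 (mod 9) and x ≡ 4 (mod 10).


m₁ = 9, m₂ = 10, gcd = 1, so CRT applies. M = m₁·m₂ = 90
Let M₁ = M/m₁ = 10, M₂ = M/m₂ = 9
Find y₁ ≡ M₁⁻¹ (mod m₁): 10⁻¹ ≡ 1 (mod 9)
Find y₂ ≡ M₂⁻¹ (mod m₂): 9⁻¹ ≡ 9 (mod 10)
x = a₁·M₁·y₁ + a₂·M₂·y₂ = 2·10·1 + 4·9·9 = 344
Reduce mod 90: x ≡ 74
Check: 74 mod 9 = 2 ✓, 74 mod 10 = 4 ✓

x ≡ 74 (mod 90)


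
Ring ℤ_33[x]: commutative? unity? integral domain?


ℤ_33 has zero divisors (3·11 ≡ 0), and these lift to constant zero divisors in ℤ_33[x]; so not an integral domain
Commutative: Yes
Integral domain: No
Has unity: Yes

ℤ_33[x]: Commutative=Yes, Unity=Yes


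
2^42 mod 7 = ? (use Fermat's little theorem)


Fermat's little theorem: if p is prime and gcd(a,p)=1, then a^(p-1) ≡ 1 (mod p)
p = 7 is prime, gcd(2,7) = 1
Reduce exponent: 42 mod 6 = 0
So 2^42 ≡ 2^0 (mod 7)
2^0 = 1

2^42 ≡ 1 (mod 7)


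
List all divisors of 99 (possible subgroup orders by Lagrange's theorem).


Lagrange's theorem: |H| divides |G|
|G| = 99
Divisors of 99: 1, 3, 9, 11, 33, 99

Possible subgroup orders: {1, 3, 9, 11, 33, 99}


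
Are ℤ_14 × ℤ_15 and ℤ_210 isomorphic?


Comparing ℤ_14 × ℤ_15 and ℤ_210:
gcd(14,15) = 1, so ℤ_14 × ℤ_15 ≅ ℤ_210 (CRT)

Yes, ℤ_14 × ℤ_15 ≅ ℤ_210


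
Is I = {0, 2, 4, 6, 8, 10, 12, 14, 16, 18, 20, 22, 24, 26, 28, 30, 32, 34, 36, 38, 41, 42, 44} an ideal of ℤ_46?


Check ideal conditions for I = {0, 2, 4, 6, 8, 10, 12, 14, 16, 18, 20, 22, 24, 26, 28, 30, 32, 34, 36, 38, 41, 42, 44} in ℤ_46:
(1) I is an additive subgroup? No
(2) For r ∈ ℤ_46 and a ∈ I: r·a ∈ I? No  [counterexample: r=2, a=20, r·a mod 46 = 40 ∉ I]

No, I is not an ideal of ℤ_46


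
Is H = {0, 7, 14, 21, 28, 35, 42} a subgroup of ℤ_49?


Subgroup test for H = {0, 7, 14, 21, 28, 35, 42} in (ℤ_49, +):
(1) 0 ∈ H? Yes
(2) Closure: for all a,b ∈ H, (a+b) mod 49 ∈ H? Yes
(3) Inverses: for all a ∈ H, -a mod 49 ∈ H? Yes

Yes, H is a subgroup of ℤ_49


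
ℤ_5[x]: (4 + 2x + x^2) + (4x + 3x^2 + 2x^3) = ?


Add coefficients mod 5:
x^0: 4 + 0 = 4 (mod 5)
x^1: 2 + 4 = 1 (mod 5)
x^2: 1 + 3 = 4 (mod 5)
x^3: 0 + 2 = 2 (mod 5)
Result: 4 + x + 4x^2 + 2x^3

f + g = 4 + x + 4x^2 + 2x^3


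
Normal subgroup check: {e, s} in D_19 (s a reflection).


H = {e, s} in D_19 (s a reflection)
r·s·r⁻¹ = sr⁻² ≠ s for n ≥ 3, so {e, s} is not closed under conjugation

No, not a normal subgroup


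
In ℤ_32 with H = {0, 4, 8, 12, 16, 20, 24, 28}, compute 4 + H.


4 + H = {4 + h (mod 32) : h ∈ H}
4+0=4, 4+4=8, 4+8=12, 4+12=16, 4+16=20, 4+20=24, 4+24=28, 4+28=0
4 + H = {0, 4, 8, 12, 16, 20, 24, 28} = 0 + H

4 + H = {0, 4, 8, 12, 16, 20, 24, 28}


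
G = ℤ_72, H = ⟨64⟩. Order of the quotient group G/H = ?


|⟨64⟩| = n / gcd(64, 72) = 72 / 8 = 9
H is normal (ℤ_72 is abelian).
|G/H| = |G| / |H| = 72 / 9 = 8

|G/H| = 8


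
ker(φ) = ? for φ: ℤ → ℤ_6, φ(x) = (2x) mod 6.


Kernel = preimage of identity
ker(φ) = {x ∈ ℤ : 2x ≡ 0 (mod 6)}. gcd(2,6) = 2, so 2x ≡ 0 (mod 6) ⟺ x ≡ 0 (mod 6/2 = 3). Hence ker(φ) = 3ℤ

ker(φ) = 3ℤ


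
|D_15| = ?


|D_n| = 2n (n rotations and n reflections)
|D_15| = 2×15 = 30

|D_15| = 30


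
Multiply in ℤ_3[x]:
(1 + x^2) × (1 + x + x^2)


Expand and collect like terms; reduce coefficients mod 3:
x^0: 1·1 = 1 ≡ 1 (mod 3)
x^1: 1·1 + 0·1 = 1 ≡ 1 (mod 3)
x^2: 1·1 + 0·1 + 1·1 = 2 ≡ 2 (mod 3)
x^3: 0·1 + 1·1 = 1 ≡ 1 (mod 3)
x^4: 1·1 = 1 ≡ 1 (mod 3)
Result: 1 + x + 2x^2 + x^3 + x^4

f · g = 1 + x + 2x^2 + x^3 + x^4


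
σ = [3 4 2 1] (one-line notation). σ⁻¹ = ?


To find σ⁻¹, swap domain and range:
σ(1) = 3 → σ⁻¹(3) = 1
σ(2) = 4 → σ⁻¹(4) = 2
σ(3) = 2 → σ⁻¹(2) = 3
σ(4) = 1 → σ⁻¹(1) = 4

σ⁻¹ = [4 3 1 2]


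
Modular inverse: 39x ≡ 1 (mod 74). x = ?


Use the extended Euclidean algorithm to write 1 = 39·s + 74·t; then s mod 74 is the inverse.
Euclidean algorithm:
  39 = 0·74 + 39
  74 = 1·39 + 35
  39 = 1·35 + 4
  35 = 8·4 + 3
  4 = 1·3 + 1
  3 = 3·1 + 0
gcd(39,74) = 1
Back-substitution gives: 39·(19) + 74·(-10) = 1
So 39⁻¹ ≡ 19 ≡ 19 (mod 74)
Check: 39 × 19 = 741 ≡ 1 (mod 74) ✓

39⁻¹ ≡ 19 (mod 74)


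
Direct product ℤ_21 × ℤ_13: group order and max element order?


|ℤ_21 × ℤ_13| = 21 × 13 = 273
Max element order = lcm(21,13) = 273
Cyclic? Yes (gcd=1)

|ℤ_21×ℤ_13| = 273, max element order = 273


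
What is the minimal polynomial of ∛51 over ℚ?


∛51 satisfies x³ - 51 = 0, irreducible over ℚ (no rational root; 51 is not a perfect cube)

Minimal polynomial: x³ - 51


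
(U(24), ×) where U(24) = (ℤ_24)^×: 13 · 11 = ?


Operation: multiplication mod 24
13 · 11 = (a × b) mod 24 with a = 13, b = 11

13 · 11 = 23


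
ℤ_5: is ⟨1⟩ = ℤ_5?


g generates ℤ_n iff gcd(g, n) = 1
gcd(1, 5) = 1
Since gcd = 1, 1 is a generator.

Yes, 1 generates ℤ_5


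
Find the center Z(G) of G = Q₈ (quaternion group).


Z(G) = {g ∈ G | gx = xg for all x ∈ G}
In Q₈ = {±1, ±i, ±j, ±k}, only ±1 commute with every element

Z(Q₈ (quaternion group)) = {1, -1}


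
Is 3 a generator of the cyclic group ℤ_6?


g generates ℤ_n iff gcd(g, n) = 1
gcd(3, 6) = 3
Since gcd = 3 ≠ 1, ⟨3⟩ has order 2 < 6, so 3 is not a generator.

No, 3 does not generate ℤ_6


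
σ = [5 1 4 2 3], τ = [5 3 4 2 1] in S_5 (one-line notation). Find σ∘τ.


σ∘τ: apply τ first, then σ
1 →τ 5 →σ 3
2 →τ 3 →σ 4
3 →τ 4 →σ 2
4 →τ 2 →σ 1
5 →τ 1 →σ 5

σ∘τ = [3 4 2 1 5]


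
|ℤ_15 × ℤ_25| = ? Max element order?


|ℤ_15 × ℤ_25| = 15 × 25 = 375
Max element order = lcm(15,25) = 75
Cyclic? No (gcd=5)

|ℤ_15×ℤ_25| = 375, max element order = 75


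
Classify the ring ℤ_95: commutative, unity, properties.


ℤ_95 is a commutative ring with unity 1; 95 = 5×19 is composite, so 5·19 ≡ 0 gives zero divisors (not an integral domain)
Commutative: Yes
Integral domain: No
Has unity: Yes

ℤ_95: Commutative=Yes, Unity=Yes


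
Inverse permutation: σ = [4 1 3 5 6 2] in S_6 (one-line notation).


To find σ⁻¹, swap domain and range:
σ(1) = 4 → σ⁻¹(4) = 1
σ(2) = 1 → σ⁻¹(1) = 2
σ(3) = 3 → σ⁻¹(3) = 3
σ(4) = 5 → σ⁻¹(5) = 4
σ(5) = 6 → σ⁻¹(6) = 5
σ(6) = 2 → σ⁻¹(2) = 6

σ⁻¹ = [2 6 3 1 4 5]


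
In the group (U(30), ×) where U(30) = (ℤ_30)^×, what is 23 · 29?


Operation: multiplication mod 30
23 · 29 = (a × b) mod 30 with a = 23, b = 29

23 · 29 = 7


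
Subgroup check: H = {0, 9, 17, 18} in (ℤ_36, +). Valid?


Subgroup test for H = {0, 9, 17, 18} in (ℤ_36, +):
(1) 0 ∈ H? Yes
(2) Closure: for all a,b ∈ H, (a+b) mod 36 ∈ H? No  [counterexample: 9 + 17 = 26 ∉ H]
(3) Inverses: for all a ∈ H, -a mod 36 ∈ H? No

No, H is not a subgroup of ℤ_36


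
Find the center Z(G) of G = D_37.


Z(G) = {g ∈ G | gx = xg for all x ∈ G}
For odd n, Z(D_n) = {e}: no nontrivial rotation commutes with all reflections

Z(D_37) = {e}


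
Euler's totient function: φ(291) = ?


Factor n: 291 = 3 × 97
φ(n) = n · ∏(1 - 1/p) over distinct primes p | n
φ(291) = 291 · (1 - 1/3) · (1 - 1/97) = 192

φ(291) = 192


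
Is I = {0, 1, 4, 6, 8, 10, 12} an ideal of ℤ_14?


Check ideal conditions for I = {0, 1, 4, 6, 8, 10, 12} in ℤ_14:
(1) I is an additive subgroup? No
(2) For r ∈ ℤ_14 and a ∈ I: r·a ∈ I? No  [counterexample: r=2, a=1, r·a mod 14 = 2 ∉ I]

No, I is not an ideal of ℤ_14


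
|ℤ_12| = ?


ℤ_n has n elements.

|ℤ_12| = 12


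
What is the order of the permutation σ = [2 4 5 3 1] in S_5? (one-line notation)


Cycle decomposition: (1 2 4 3 5)
Cycle lengths: 5
Order = lcm(5) = 5

ord(σ) = 5


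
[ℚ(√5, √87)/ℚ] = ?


[ℚ(√5,√87):ℚ] = [ℚ(√5,√87):ℚ(√5)]·[ℚ(√5):ℚ] = 2·2 = 4

[ℚ(√5, √87)/ℚ] = 4


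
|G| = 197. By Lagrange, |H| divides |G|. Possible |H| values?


Lagrange's theorem: |H| divides |G|
|G| = 197
Divisors of 197: 1, 197

Possible subgroup orders: {1, 197}


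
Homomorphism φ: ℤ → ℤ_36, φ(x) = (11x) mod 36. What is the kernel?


Kernel = preimage of identity
ker(φ) = {x ∈ ℤ : 11x ≡ 0 (mod 36)}. gcd(11,36) = 1, so 11x ≡ 0 (mod 36) ⟺ x ≡ 0 (mod 36/1 = 36). Hence ker(φ) = 36ℤ

ker(φ) = 36ℤ


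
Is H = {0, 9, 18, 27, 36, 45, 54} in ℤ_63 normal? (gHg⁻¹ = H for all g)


H = {0, 9, 18, 27, 36, 45, 54} in ℤ_63
ℤ_63 is abelian; every subgroup of an abelian group is normal

Yes, normal subgroup


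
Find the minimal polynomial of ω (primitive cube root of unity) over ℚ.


ω satisfies x² + x + 1 = 0 (the cyclotomic polynomial Φ₃)

Minimal polynomial: x² + x + 1


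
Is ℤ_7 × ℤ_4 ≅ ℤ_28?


Comparing ℤ_7 × ℤ_4 and ℤ_28:
gcd(7,4) = 1, so ℤ_7 × ℤ_4 ≅ ℤ_28 (CRT)

Yes, ℤ_7 × ℤ_4 ≅ ℤ_28


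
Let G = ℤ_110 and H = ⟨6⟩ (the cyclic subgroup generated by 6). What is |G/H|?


|⟨6⟩| = n / gcd(6, 110) = 110 / 2 = 55
H is normal (ℤ_110 is abelian).
|G/H| = |G| / |H| = 110 / 55 = 2

|G/H| = 2


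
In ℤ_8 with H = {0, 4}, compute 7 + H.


7 + H = {7 + h (mod 8) : h ∈ H}
7+0=7, 7+4=3
7 + H = {3, 7} = 3 + H

7 + H = {3, 7}


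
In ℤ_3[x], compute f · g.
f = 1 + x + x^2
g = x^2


Expand and collect like terms; reduce coefficients mod 3:
x^0: 1·0 = 0 ≡ 0 (mod 3)
x^1: 1·0 + 1·0 = 0 ≡ 0 (mod 3)
x^2: 1·1 + 1·0 + 1·0 = 1 ≡ 1 (mod 3)
x^3: 1·1 + 1·0 = 1 ≡ 1 (mod 3)
x^4: 1·1 = 1 ≡ 1 (mod 3)
Result: x^2 + x^3 + x^4

f · g = x^2 + x^3 + x^4


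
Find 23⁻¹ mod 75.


Use the extended Euclidean algorithm to write 1 = 23·s + 75·t; then s mod 75 is the inverse.
Euclidean algorithm:
  23 = 0·75 + 23
  75 = 3·23 + 6
  23 = 3·6 + 5
  6 = 1·5 + 1
  5 = 5·1 + 0
gcd(23,75) = 1
Back-substitution gives: 23·(-13) + 75·(4) = 1
So 23⁻¹ ≡ -13 ≡ 62 (mod 75)
Check: 23 × 62 = 1426 ≡ 1 (mod 75) ✓

23⁻¹ ≡ 62 (mod 75)


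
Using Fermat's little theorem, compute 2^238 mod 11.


Fermat's little theorem: if p is prime and gcd(a,p)=1, then a^(p-1) ≡ 1 (mod p)
p = 11 is prime, gcd(2,11) = 1
Reduce exponent: 238 mod 10 = 8
So 2^238 ≡ 2^8 (mod 11)
2^8 mod 11 = 3

2^238 ≡ 3 (mod 11)


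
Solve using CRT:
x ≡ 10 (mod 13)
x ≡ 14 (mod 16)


m₁ = 13, m₂ = 16, gcd = 1, so CRT applies. M = m₁·m₂ = 208
Let M₁ = M/m₁ = 16, M₂ = M/m₂ = 13
Find y₁ ≡ M₁⁻¹ (mod m₁): 16⁻¹ ≡ 9 (mod 13)
Find y₂ ≡ M₂⁻¹ (mod m₂): 13⁻¹ ≡ 5 (mod 16)
x = a₁·M₁·y₁ + a₂·M₂·y₂ = 10·16·9 + 14·13·5 = 2350
Reduce mod 208: x ≡ 62
Check: 62 mod 13 = 10 ✓, 62 mod 16 = 14 ✓

x ≡ 62 (mod 208)
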